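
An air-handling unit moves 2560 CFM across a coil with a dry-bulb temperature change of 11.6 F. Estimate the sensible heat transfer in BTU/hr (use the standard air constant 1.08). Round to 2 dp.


Q = 1.08 * 2560 * 11.6 = 32071.68 BTU/hr

32071.68 BTU/hr


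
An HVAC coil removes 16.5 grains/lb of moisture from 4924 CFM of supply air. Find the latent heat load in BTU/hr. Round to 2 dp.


Q = 0.68 * 4924 * 16.5 = 55247.28 BTU/hr

55247.28 BTU/hr


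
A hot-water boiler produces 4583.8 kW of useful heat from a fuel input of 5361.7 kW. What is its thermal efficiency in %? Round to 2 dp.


eta = (4583.8/5361.7)*100 = 85.49 %

85.49 %


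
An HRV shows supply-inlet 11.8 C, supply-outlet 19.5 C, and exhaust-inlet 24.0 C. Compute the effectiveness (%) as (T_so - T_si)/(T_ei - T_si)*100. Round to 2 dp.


eff = (19.5-11.8)/(24.0-11.8)*100 = 63.11 %

63.11 %


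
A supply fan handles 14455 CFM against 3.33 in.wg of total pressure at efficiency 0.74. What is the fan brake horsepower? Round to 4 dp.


BHP = 14455 * 3.33 / (6356 * 0.74) = 10.2340 hp

10.2340 hp


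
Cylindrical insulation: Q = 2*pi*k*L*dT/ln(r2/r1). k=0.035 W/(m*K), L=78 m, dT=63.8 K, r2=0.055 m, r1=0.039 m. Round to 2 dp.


Q = 2*pi*0.035*78*63.8/ln(0.055/0.039) = 3183.42 W

3183.42 W


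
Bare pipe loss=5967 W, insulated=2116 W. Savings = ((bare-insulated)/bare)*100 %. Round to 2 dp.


Savings = ((5967-2116)/5967)*100 = 64.54 %

64.54 %


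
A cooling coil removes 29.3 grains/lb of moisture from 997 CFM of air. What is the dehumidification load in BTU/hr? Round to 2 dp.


Q = 0.68 * 997 * 29.3 = 19864.23 BTU/hr

19864.23 BTU/hr


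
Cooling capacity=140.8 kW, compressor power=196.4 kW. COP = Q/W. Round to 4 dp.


COP = 140.8 / 196.4 = 0.7169

0.7169


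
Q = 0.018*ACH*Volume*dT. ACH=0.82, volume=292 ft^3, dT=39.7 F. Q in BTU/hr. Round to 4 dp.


Q = 0.018 * 0.82 * 292 * 39.7 = 171.1038 BTU/hr

171.1038 BTU/hr


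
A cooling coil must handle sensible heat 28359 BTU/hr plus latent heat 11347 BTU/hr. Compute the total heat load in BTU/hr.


Qt = 28359 + 11347 = 39706 BTU/hr

39706 BTU/hr


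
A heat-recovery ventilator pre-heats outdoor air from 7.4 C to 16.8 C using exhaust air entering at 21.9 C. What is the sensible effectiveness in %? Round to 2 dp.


eff = (16.8-7.4)/(21.9-7.4)*100 = 64.83 %

64.83 %


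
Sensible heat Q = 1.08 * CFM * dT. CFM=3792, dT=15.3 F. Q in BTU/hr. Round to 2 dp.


Q = 1.08 * 3792 * 15.3 = 62659.01 BTU/hr

62659.01 BTU/hr


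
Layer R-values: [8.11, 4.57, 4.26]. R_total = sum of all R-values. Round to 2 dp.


R_total = 8.11 + 4.57 + 4.26 = 16.94

16.94


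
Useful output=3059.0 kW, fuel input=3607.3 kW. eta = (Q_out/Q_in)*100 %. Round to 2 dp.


eta = (3059.0/3607.3)*100 = 84.80 %

84.80 %


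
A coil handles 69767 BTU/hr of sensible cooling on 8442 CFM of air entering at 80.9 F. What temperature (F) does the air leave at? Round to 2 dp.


dT = 69767/(1.08*8442) = 7.6521
T_leave = 80.9 - 7.6521 = 73.25 F

73.25 F


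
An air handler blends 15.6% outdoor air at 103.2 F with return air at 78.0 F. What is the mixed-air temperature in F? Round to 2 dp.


T_mix = 78.0 + (15.6/100)*(103.2-78.0) = 81.93 F

81.93 F


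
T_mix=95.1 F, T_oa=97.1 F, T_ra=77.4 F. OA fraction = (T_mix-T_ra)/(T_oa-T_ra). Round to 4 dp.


frac = (95.1 - 77.4) / (97.1 - 77.4) = 0.8985

0.8985


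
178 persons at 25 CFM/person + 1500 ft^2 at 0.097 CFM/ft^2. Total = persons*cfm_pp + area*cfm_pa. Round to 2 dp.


Total = 178*25 + 1500*0.097 = 4595.50 CFM

4595.50 CFM


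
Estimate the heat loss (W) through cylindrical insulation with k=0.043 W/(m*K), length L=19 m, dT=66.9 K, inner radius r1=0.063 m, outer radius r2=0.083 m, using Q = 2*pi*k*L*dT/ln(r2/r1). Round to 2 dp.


Q = 2*pi*0.043*19*66.9/ln(0.083/0.063) = 1245.61 W

1245.61 W


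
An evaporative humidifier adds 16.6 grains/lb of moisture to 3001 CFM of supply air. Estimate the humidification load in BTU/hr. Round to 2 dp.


Q = 0.68 * 3001 * 16.6 = 33875.29 BTU/hr

33875.29 BTU/hr


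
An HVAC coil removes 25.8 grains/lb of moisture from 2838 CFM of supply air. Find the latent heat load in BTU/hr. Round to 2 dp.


Q = 0.68 * 2838 * 25.8 = 49789.87 BTU/hr

49789.87 BTU/hr


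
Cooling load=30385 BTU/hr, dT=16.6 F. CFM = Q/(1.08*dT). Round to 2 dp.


CFM = 30385 / (1.08 * 16.6) = 1694.83

1694.83 CFM


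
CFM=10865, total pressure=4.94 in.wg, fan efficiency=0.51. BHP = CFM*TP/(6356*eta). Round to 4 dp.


BHP = 10865 * 4.94 / (6356 * 0.51) = 16.5578 hp

16.5578 hp


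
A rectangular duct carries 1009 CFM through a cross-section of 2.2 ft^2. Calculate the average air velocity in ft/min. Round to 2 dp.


V = 1009 / 2.2 = 458.64 ft/min

458.64 ft/min


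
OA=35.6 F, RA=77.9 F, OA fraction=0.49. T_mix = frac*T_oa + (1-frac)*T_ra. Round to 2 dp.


T_mix = 0.49*35.6 + 0.51*77.9 = 57.17 F

57.17 F


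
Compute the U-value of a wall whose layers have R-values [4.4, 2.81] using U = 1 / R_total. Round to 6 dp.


R_total = 4.4 + 2.81 = 7.21
U = 1/7.21 = 0.138696

0.138696


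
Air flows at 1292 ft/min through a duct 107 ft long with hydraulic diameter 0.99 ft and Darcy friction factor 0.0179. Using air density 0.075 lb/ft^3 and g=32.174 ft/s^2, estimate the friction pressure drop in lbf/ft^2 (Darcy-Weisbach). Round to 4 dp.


v_fps = 1292/60 = 21.5333 ft/s
dp = 0.0179*(107/0.99)*0.075*21.5333^2/(2*32.174) = 1.0456 lbf/ft^2

1.0456 lbf/ft^2


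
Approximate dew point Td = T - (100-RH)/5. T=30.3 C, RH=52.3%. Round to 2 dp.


Td = 30.3 - (100-52.3)/5 = 20.76 C

20.76 C


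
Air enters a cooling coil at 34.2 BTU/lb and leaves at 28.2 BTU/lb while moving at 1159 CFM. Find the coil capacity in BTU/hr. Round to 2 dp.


Q = 4.5 * 1159 * (34.2 - 28.2) = 31293.00 BTU/hr

31293.00 BTU/hr


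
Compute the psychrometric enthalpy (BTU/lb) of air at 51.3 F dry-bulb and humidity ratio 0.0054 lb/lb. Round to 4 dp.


h = 0.24*51.3 + 0.0054*(1061+0.444*51.3) = 18.1644 BTU/lb

18.1644 BTU/lb


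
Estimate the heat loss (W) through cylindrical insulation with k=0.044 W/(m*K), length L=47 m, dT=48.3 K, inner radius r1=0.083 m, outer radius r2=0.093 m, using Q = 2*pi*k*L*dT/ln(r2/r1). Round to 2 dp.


Q = 2*pi*0.044*47*48.3/ln(0.093/0.083) = 5516.86 W

5516.86 W


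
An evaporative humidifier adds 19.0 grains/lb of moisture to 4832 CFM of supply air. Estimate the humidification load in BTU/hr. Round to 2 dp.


Q = 0.68 * 4832 * 19.0 = 62429.44 BTU/hr

62429.44 BTU/hr


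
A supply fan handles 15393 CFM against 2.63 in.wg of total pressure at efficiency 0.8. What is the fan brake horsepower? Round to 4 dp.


BHP = 15393 * 2.63 / (6356 * 0.8) = 7.9617 hp

7.9617 hp


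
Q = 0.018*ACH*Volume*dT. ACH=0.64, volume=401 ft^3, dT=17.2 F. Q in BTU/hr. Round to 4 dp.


Q = 0.018 * 0.64 * 401 * 17.2 = 79.4557 BTU/hr

79.4557 BTU/hr


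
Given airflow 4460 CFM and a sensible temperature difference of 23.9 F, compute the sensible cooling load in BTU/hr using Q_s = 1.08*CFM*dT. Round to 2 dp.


Q = 1.08 * 4460 * 23.9 = 115121.52 BTU/hr

115121.52 BTU/hr


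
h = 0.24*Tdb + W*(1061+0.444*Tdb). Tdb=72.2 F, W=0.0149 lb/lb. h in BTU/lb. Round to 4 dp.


h = 0.24*72.2 + 0.0149*(1061+0.444*72.2) = 33.6145 BTU/lb

33.6145 BTU/lb


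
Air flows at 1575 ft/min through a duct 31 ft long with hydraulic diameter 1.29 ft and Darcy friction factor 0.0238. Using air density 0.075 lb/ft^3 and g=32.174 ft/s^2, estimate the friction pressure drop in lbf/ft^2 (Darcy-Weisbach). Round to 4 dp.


v_fps = 1575/60 = 26.25 ft/s
dp = 0.0238*(31/1.29)*0.075*26.25^2/(2*32.174) = 0.4593 lbf/ft^2

0.4593 lbf/ft^2


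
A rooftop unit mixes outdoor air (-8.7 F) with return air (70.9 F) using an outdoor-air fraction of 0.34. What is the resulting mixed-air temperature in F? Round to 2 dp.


T_mix = 0.34*(-8.7) + 0.66*70.9 = 43.84 F

43.84 F


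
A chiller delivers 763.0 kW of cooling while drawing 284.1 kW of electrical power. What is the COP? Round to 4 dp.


COP = 763.0 / 284.1 = 2.6857

2.6857


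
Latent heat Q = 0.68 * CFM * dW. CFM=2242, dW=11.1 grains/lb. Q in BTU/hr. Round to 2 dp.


Q = 0.68 * 2242 * 11.1 = 16922.62 BTU/hr

16922.62 BTU/hr


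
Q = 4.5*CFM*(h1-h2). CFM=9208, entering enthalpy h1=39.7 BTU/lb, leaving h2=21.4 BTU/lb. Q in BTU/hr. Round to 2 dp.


Q = 4.5 * 9208 * (39.7 - 21.4) = 758278.80 BTU/hr

758278.80 BTU/hr


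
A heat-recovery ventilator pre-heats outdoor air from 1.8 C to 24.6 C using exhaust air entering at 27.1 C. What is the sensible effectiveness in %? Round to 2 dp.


eff = (24.6-1.8)/(27.1-1.8)*100 = 90.12 %

90.12 %


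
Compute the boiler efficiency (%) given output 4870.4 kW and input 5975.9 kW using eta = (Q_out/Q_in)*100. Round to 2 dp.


eta = (4870.4/5975.9)*100 = 81.50 %

81.50 %


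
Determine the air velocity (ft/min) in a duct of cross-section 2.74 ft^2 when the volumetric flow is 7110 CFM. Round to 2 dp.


V = 7110 / 2.74 = 2594.89 ft/min

2594.89 ft/min


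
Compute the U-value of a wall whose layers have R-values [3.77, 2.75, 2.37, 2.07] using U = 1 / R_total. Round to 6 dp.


R_total = 3.77 + 2.75 + 2.37 + 2.07 = 10.96
U = 1/10.96 = 0.091241

0.091241


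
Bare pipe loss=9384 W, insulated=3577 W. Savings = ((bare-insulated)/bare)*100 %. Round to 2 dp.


Savings = ((9384-3577)/9384)*100 = 61.88 %

61.88 %


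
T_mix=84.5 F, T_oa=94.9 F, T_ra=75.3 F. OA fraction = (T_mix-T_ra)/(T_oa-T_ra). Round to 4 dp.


frac = (84.5 - 75.3) / (94.9 - 75.3) = 0.4694

0.4694


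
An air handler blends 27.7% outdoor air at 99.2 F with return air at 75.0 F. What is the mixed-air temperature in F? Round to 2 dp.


T_mix = 75.0 + (27.7/100)*(99.2-75.0) = 81.70 F

81.70 F


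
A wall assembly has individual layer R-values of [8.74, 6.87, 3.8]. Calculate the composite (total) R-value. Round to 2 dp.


R_total = 8.74 + 6.87 + 3.8 = 19.41

19.41


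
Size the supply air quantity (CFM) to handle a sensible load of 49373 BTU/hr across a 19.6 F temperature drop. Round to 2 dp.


CFM = 49373 / (1.08 * 19.6) = 2332.44

2332.44 CFM


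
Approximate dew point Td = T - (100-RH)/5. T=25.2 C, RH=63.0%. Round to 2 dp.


Td = 25.2 - (100-63.0)/5 = 17.80 C

17.80 C


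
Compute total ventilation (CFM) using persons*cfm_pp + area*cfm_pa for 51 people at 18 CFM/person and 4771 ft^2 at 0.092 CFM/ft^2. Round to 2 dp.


Total = 51*18 + 4771*0.092 = 1356.93 CFM

1356.93 CFM


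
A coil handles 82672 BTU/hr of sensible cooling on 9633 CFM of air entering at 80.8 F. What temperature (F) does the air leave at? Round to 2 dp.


dT = 82672/(1.08*9633) = 7.9464
T_leave = 80.8 - 7.9464 = 72.85 F

72.85 F


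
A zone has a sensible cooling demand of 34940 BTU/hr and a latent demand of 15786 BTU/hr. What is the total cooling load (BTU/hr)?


Qt = 34940 + 15786 = 50726 BTU/hr

50726 BTU/hr


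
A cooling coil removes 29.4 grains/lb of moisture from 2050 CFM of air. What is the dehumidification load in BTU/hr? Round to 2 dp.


Q = 0.68 * 2050 * 29.4 = 40983.60 BTU/hr

40983.60 BTU/hr


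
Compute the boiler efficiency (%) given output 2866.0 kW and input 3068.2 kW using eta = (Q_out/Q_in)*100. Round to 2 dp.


eta = (2866.0/3068.2)*100 = 93.41 %

93.41 %


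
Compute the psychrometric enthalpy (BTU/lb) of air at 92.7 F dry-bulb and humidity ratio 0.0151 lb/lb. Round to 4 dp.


h = 0.24*92.7 + 0.0151*(1061+0.444*92.7) = 38.8906 BTU/lb

38.8906 BTU/lb


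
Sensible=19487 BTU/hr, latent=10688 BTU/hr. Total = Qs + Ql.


Qt = 19487 + 10688 = 30175 BTU/hr

30175 BTU/hr


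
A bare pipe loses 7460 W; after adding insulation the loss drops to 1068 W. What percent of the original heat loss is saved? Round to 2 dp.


Savings = ((7460-1068)/7460)*100 = 85.68 %

85.68 %


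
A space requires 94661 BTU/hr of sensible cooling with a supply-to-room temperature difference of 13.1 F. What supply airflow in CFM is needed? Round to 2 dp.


CFM = 94661 / (1.08 * 13.1) = 6690.77

6690.77 CFM


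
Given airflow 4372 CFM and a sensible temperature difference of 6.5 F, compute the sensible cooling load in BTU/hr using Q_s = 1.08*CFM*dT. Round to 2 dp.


Q = 1.08 * 4372 * 6.5 = 30691.44 BTU/hr

30691.44 BTU/hr


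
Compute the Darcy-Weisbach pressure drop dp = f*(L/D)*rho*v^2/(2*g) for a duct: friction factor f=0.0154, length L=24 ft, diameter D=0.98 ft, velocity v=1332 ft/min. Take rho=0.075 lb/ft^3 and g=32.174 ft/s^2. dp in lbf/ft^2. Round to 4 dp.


v_fps = 1332/60 = 22.2 ft/s
dp = 0.0154*(24/0.98)*0.075*22.2^2/(2*32.174) = 0.2166 lbf/ft^2

0.2166 lbf/ft^2


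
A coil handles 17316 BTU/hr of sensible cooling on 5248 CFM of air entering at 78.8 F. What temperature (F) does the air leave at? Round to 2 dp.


dT = 17316/(1.08*5248) = 3.0551
T_leave = 78.8 - 3.0551 = 75.74 F

75.74 F


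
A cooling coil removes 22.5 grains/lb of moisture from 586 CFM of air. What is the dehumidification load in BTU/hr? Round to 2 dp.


Q = 0.68 * 586 * 22.5 = 8965.80 BTU/hr

8965.80 BTU/hr


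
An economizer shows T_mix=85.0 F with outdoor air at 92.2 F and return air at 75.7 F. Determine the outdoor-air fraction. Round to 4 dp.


frac = (85.0 - 75.7) / (92.2 - 75.7) = 0.5636

0.5636


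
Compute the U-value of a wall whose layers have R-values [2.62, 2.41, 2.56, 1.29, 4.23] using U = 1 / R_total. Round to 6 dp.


R_total = 2.62 + 2.41 + 2.56 + 1.29 + 4.23 = 13.11
U = 1/13.11 = 0.076278

0.076278


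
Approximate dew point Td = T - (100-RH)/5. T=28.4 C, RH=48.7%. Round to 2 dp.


Td = 28.4 - (100-48.7)/5 = 18.14 C

18.14 C


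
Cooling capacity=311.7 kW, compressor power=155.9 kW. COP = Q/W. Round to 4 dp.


COP = 311.7 / 155.9 = 1.9994

1.9994


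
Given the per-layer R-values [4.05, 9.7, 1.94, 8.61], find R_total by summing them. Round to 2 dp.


R_total = 4.05 + 9.7 + 1.94 + 8.61 = 24.30

24.30


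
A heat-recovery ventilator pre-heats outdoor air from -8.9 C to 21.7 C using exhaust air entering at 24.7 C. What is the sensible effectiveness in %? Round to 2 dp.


eff = (21.7-(-8.9))/(24.7-(-8.9))*100 = 91.07 %

91.07 %


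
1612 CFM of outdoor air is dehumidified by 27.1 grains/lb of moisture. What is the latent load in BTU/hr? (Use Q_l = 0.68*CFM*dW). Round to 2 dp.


Q = 0.68 * 1612 * 27.1 = 29705.94 BTU/hr

29705.94 BTU/hr


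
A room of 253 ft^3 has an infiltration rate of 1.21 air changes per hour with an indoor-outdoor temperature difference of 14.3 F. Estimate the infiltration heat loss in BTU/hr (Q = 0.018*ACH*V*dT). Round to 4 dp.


Q = 0.018 * 1.21 * 253 * 14.3 = 78.7979 BTU/hr

78.7979 BTU/hr


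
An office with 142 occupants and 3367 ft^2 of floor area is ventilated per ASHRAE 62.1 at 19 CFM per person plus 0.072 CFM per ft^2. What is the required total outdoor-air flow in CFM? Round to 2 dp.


Total = 142*19 + 3367*0.072 = 2940.42 CFM

2940.42 CFM


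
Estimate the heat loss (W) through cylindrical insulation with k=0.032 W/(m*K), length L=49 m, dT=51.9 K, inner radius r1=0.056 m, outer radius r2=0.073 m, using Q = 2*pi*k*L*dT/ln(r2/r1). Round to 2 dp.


Q = 2*pi*0.032*49*51.9/ln(0.073/0.056) = 1928.73 W

1928.73 W


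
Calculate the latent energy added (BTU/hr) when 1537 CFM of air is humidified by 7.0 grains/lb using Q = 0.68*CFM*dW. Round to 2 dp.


Q = 0.68 * 1537 * 7.0 = 7316.12 BTU/hr

7316.12 BTU/hr


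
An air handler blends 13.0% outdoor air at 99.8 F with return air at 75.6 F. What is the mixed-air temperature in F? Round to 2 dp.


T_mix = 75.6 + (13.0/100)*(99.8-75.6) = 78.75 F

78.75 F


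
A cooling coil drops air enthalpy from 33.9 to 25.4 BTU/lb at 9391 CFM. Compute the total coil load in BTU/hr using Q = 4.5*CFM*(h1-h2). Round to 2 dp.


Q = 4.5 * 9391 * (33.9 - 25.4) = 359205.75 BTU/hr

359205.75 BTU/hr


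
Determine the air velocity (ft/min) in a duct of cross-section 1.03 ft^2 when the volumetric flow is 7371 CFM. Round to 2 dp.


V = 7371 / 1.03 = 7156.31 ft/min

7156.31 ft/min


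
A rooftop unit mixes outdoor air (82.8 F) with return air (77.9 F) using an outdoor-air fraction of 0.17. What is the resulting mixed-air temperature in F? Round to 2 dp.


T_mix = 0.17*82.8 + 0.83*77.9 = 78.73 F

78.73 F


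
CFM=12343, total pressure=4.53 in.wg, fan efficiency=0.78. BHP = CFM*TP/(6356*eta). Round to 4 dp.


BHP = 12343 * 4.53 / (6356 * 0.78) = 11.2782 hp

11.2782 hp


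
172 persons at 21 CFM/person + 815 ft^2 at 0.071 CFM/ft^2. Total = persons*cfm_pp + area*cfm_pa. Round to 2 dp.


Total = 172*21 + 815*0.071 = 3669.87 CFM

3669.87 CFM


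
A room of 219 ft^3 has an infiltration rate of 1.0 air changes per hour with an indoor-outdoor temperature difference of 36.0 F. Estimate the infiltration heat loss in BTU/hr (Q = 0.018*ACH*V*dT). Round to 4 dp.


Q = 0.018 * 1.0 * 219 * 36.0 = 141.9120 BTU/hr

141.9120 BTU/hr


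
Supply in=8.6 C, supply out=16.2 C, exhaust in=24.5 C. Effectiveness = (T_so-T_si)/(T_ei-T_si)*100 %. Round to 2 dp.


eff = (16.2-8.6)/(24.5-8.6)*100 = 47.80 %

47.80 %


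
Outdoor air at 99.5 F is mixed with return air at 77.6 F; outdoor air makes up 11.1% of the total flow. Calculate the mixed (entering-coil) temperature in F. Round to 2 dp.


T_mix = 77.6 + (11.1/100)*(99.5-77.6) = 80.03 F

80.03 F


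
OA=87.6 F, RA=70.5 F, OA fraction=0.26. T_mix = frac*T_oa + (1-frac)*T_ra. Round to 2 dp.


T_mix = 0.26*87.6 + 0.74*70.5 = 74.95 F

74.95 F


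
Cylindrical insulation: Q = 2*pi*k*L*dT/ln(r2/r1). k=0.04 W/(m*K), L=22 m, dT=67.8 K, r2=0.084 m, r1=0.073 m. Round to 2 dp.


Q = 2*pi*0.04*22*67.8/ln(0.084/0.073) = 2670.90 W

2670.90 W


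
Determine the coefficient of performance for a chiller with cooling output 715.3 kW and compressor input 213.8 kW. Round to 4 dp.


COP = 715.3 / 213.8 = 3.3457

3.3457


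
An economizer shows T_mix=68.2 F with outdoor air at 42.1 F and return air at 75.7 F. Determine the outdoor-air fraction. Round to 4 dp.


frac = (68.2 - 75.7) / (42.1 - 75.7) = 0.2232

0.2232


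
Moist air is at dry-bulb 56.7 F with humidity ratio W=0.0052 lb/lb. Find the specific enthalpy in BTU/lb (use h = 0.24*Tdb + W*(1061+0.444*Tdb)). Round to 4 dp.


h = 0.24*56.7 + 0.0052*(1061+0.444*56.7) = 19.2561 BTU/lb

19.2561 BTU/lb


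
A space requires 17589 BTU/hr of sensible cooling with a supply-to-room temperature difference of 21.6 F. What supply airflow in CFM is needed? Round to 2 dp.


CFM = 17589 / (1.08 * 21.6) = 753.99

753.99 CFM


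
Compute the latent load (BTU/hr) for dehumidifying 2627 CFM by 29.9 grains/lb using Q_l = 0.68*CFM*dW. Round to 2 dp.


Q = 0.68 * 2627 * 29.9 = 53412.16 BTU/hr

53412.16 BTU/hr


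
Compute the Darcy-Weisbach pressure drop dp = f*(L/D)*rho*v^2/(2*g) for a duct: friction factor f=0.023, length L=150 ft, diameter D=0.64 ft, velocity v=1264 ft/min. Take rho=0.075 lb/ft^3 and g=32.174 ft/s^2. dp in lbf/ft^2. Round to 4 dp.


v_fps = 1264/60 = 21.0667 ft/s
dp = 0.023*(150/0.64)*0.075*21.0667^2/(2*32.174) = 2.7884 lbf/ft^2

2.7884 lbf/ft^2


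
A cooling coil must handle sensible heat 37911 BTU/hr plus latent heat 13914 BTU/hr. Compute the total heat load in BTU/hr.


Qt = 37911 + 13914 = 51825 BTU/hr

51825 BTU/hr


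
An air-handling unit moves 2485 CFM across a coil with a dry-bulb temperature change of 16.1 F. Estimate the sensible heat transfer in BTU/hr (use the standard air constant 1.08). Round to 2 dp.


Q = 1.08 * 2485 * 16.1 = 43209.18 BTU/hr

43209.18 BTU/hr


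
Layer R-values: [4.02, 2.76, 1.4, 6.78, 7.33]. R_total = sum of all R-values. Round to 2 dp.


R_total = 4.02 + 2.76 + 1.4 + 6.78 + 7.33 = 22.29

22.29


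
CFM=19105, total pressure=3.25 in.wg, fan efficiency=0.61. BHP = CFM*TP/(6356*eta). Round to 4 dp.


BHP = 19105 * 3.25 / (6356 * 0.61) = 16.0146 hp

16.0146 hp


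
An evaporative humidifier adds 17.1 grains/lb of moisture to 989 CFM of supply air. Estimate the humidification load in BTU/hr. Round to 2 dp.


Q = 0.68 * 989 * 17.1 = 11500.09 BTU/hr

11500.09 BTU/hr


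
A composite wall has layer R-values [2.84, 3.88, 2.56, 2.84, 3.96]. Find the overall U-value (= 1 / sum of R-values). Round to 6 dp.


R_total = 2.84 + 3.88 + 2.56 + 2.84 + 3.96 = 16.08
U = 1/16.08 = 0.062189

0.062189


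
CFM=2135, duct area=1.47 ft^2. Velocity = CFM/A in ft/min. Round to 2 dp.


V = 2135 / 1.47 = 1452.38 ft/min

1452.38 ft/min


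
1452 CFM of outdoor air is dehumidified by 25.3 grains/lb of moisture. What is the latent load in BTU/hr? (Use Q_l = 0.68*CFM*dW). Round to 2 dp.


Q = 0.68 * 1452 * 25.3 = 24980.21 BTU/hr

24980.21 BTU/hr


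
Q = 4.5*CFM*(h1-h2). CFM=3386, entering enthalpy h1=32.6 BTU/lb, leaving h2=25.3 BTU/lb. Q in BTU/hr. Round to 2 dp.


Q = 4.5 * 3386 * (32.6 - 25.3) = 111230.10 BTU/hr

111230.10 BTU/hr


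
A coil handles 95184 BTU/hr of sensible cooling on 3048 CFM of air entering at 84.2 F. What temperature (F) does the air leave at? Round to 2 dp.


dT = 95184/(1.08*3048) = 28.9151
T_leave = 84.2 - 28.9151 = 55.28 F

55.28 F


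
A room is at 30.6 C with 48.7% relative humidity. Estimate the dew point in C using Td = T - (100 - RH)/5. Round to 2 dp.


Td = 30.6 - (100-48.7)/5 = 20.34 C

20.34 C


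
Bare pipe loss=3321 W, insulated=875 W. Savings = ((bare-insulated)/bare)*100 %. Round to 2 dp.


Savings = ((3321-875)/3321)*100 = 73.65 %

73.65 %


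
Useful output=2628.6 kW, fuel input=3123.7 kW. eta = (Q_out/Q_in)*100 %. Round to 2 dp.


eta = (2628.6/3123.7)*100 = 84.15 %

84.15 %


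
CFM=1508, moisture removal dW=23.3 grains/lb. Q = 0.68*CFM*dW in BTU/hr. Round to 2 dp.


Q = 0.68 * 1508 * 23.3 = 23892.75 BTU/hr

23892.75 BTU/hr


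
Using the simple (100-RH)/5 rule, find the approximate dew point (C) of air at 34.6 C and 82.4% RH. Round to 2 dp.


Td = 34.6 - (100-82.4)/5 = 31.08 C

31.08 C


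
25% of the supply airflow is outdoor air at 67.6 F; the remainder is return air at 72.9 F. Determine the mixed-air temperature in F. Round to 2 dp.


T_mix = 0.25*67.6 + 0.75*72.9 = 71.58 F

71.58 F


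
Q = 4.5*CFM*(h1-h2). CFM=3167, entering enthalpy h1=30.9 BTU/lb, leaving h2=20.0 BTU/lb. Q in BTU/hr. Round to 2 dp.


Q = 4.5 * 3167 * (30.9 - 20.0) = 155341.35 BTU/hr

155341.35 BTU/hr


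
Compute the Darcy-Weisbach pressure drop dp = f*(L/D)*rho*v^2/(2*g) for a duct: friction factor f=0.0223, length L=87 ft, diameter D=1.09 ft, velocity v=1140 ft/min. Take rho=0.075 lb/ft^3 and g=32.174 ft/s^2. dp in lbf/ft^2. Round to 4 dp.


v_fps = 1140/60 = 19.0 ft/s
dp = 0.0223*(87/1.09)*0.075*19.0^2/(2*32.174) = 0.7489 lbf/ft^2

0.7489 lbf/ft^2


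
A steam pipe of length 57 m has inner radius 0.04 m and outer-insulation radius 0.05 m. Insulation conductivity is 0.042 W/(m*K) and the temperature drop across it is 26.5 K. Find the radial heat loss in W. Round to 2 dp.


Q = 2*pi*0.042*57*26.5/ln(0.05/0.04) = 1786.35 W

1786.35 W


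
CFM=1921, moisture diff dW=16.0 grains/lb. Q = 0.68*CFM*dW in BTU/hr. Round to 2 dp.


Q = 0.68 * 1921 * 16.0 = 20900.48 BTU/hr

20900.48 BTU/hr


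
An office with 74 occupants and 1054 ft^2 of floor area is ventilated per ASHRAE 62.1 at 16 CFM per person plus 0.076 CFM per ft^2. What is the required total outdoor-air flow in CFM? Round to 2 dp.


Total = 74*16 + 1054*0.076 = 1264.10 CFM

1264.10 CFM


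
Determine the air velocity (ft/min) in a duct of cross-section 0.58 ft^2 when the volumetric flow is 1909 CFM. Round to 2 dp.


V = 1909 / 0.58 = 3291.38 ft/min

3291.38 ft/min


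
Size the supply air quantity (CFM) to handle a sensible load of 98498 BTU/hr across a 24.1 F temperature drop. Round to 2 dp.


CFM = 98498 / (1.08 * 24.1) = 3784.31

3784.31 CFM


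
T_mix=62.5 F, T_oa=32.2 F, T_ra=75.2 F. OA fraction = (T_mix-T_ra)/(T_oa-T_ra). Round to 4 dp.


frac = (62.5 - 75.2) / (32.2 - 75.2) = 0.2953

0.2953


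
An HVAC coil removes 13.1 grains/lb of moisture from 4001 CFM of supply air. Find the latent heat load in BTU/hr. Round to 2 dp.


Q = 0.68 * 4001 * 13.1 = 35640.91 BTU/hr

35640.91 BTU/hr


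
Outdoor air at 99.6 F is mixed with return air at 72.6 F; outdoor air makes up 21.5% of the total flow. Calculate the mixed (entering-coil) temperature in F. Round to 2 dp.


T_mix = 72.6 + (21.5/100)*(99.6-72.6) = 78.41 F

78.41 F


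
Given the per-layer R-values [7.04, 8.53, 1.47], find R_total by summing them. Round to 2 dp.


R_total = 7.04 + 8.53 + 1.47 = 17.04

17.04


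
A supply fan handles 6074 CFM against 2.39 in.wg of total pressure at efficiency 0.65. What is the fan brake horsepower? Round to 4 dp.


BHP = 6074 * 2.39 / (6356 * 0.65) = 3.5138 hp

3.5138 hp


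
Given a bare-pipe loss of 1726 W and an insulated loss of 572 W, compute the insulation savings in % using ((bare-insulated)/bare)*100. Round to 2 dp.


Savings = ((1726-572)/1726)*100 = 66.86 %

66.86 %


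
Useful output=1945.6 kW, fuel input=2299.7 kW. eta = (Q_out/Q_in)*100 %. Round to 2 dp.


eta = (1945.6/2299.7)*100 = 84.60 %

84.60 %


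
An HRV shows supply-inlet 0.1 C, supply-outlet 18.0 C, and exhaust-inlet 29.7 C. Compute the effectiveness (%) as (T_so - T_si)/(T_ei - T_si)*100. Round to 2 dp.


eff = (18.0-0.1)/(29.7-0.1)*100 = 60.47 %

60.47 %


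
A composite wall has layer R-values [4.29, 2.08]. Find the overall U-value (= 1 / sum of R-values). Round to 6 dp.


R_total = 4.29 + 2.08 = 6.37
U = 1/6.37 = 0.156986

0.156986


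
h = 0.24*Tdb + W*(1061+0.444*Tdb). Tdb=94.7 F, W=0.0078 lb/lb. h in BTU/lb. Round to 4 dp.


h = 0.24*94.7 + 0.0078*(1061+0.444*94.7) = 31.3318 BTU/lb

31.3318 BTU/lb


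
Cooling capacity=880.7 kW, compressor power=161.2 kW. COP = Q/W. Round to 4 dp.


COP = 880.7 / 161.2 = 5.4634

5.4634


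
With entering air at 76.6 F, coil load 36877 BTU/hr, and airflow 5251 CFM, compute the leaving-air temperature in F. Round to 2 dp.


dT = 36877/(1.08*5251) = 6.5026
T_leave = 76.6 - 6.5026 = 70.10 F

70.10 F


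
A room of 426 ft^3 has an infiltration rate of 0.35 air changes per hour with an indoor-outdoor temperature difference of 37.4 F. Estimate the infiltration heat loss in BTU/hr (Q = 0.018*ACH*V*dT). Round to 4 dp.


Q = 0.018 * 0.35 * 426 * 37.4 = 100.3741 BTU/hr

100.3741 BTU/hr


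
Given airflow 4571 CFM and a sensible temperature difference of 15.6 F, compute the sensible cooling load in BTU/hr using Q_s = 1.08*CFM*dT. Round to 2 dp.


Q = 1.08 * 4571 * 15.6 = 77012.21 BTU/hr

77012.21 BTU/hr


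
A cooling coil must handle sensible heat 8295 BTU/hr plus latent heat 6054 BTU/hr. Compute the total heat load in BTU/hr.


Qt = 8295 + 6054 = 14349 BTU/hr

14349 BTU/hr


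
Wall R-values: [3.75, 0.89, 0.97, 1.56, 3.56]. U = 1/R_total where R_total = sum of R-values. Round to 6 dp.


R_total = 3.75 + 0.89 + 0.97 + 1.56 + 3.56 = 10.73
U = 1/10.73 = 0.093197

0.093197


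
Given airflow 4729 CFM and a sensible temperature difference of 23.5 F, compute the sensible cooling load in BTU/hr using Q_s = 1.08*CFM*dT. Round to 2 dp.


Q = 1.08 * 4729 * 23.5 = 120022.02 BTU/hr

120022.02 BTU/hr


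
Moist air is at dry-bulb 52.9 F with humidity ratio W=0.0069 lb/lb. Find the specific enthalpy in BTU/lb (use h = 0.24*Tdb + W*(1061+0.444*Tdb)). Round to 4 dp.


h = 0.24*52.9 + 0.0069*(1061+0.444*52.9) = 20.1790 BTU/lb

20.1790 BTU/lb


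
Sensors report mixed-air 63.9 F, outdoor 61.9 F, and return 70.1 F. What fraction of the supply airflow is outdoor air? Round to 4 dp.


frac = (63.9 - 70.1) / (61.9 - 70.1) = 0.7561

0.7561


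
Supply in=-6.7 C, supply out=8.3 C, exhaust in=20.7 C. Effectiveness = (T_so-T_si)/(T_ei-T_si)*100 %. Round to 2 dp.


eff = (8.3-(-6.7))/(20.7-(-6.7))*100 = 54.74 %

54.74 %


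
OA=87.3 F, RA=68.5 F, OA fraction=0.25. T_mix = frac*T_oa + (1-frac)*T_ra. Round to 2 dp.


T_mix = 0.25*87.3 + 0.75*68.5 = 73.20 F

73.20 F


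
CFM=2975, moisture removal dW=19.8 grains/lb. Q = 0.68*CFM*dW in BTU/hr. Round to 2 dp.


Q = 0.68 * 2975 * 19.8 = 40055.40 BTU/hr

40055.40 BTU/hr


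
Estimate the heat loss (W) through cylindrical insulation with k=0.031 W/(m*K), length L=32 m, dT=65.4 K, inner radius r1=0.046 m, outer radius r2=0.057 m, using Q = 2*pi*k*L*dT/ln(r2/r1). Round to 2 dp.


Q = 2*pi*0.031*32*65.4/ln(0.057/0.046) = 1901.19 W

1901.19 W


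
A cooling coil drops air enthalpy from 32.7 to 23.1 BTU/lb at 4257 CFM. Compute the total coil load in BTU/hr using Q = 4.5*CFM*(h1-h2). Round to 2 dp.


Q = 4.5 * 4257 * (32.7 - 23.1) = 183902.40 BTU/hr

183902.40 BTU/hr


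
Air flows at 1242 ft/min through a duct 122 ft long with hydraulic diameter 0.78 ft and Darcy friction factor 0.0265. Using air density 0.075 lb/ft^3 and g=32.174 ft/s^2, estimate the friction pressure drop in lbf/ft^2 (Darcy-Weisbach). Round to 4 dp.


v_fps = 1242/60 = 20.7 ft/s
dp = 0.0265*(122/0.78)*0.075*20.7^2/(2*32.174) = 2.0700 lbf/ft^2

2.0700 lbf/ft^2


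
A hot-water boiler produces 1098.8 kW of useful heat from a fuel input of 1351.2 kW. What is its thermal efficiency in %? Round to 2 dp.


eta = (1098.8/1351.2)*100 = 81.32 %

81.32 %


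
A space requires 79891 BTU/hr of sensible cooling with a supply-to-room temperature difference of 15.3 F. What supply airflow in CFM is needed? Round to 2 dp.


CFM = 79891 / (1.08 * 15.3) = 4834.85

4834.85 CFM


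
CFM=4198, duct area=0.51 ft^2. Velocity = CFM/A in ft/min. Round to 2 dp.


V = 4198 / 0.51 = 8231.37 ft/min

8231.37 ft/min


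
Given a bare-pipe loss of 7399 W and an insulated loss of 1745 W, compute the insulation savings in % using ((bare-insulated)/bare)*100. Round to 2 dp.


Savings = ((7399-1745)/7399)*100 = 76.42 %

76.42 %


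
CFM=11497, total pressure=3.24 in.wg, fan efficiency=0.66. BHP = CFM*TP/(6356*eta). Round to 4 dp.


BHP = 11497 * 3.24 / (6356 * 0.66) = 8.8798 hp

8.8798 hp


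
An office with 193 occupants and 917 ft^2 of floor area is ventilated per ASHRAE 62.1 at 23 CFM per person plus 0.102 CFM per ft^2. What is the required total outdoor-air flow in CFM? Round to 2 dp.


Total = 193*23 + 917*0.102 = 4532.53 CFM

4532.53 CFM


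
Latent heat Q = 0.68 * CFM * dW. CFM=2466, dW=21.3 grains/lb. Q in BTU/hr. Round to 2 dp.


Q = 0.68 * 2466 * 21.3 = 35717.54 BTU/hr

35717.54 BTU/hr


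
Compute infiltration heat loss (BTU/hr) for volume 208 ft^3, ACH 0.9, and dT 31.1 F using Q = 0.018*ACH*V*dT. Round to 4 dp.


Q = 0.018 * 0.9 * 208 * 31.1 = 104.7946 BTU/hr

104.7946 BTU/hr


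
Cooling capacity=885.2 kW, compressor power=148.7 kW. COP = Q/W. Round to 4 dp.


COP = 885.2 / 148.7 = 5.9529

5.9529


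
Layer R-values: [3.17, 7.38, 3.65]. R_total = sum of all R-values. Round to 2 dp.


R_total = 3.17 + 7.38 + 3.65 = 14.20

14.20


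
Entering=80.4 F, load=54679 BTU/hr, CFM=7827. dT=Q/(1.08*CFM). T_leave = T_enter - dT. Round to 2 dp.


dT = 54679/(1.08*7827) = 6.4685
T_leave = 80.4 - 6.4685 = 73.93 F

73.93 F


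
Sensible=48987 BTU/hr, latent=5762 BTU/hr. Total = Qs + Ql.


Qt = 48987 + 5762 = 54749 BTU/hr

54749 BTU/hr


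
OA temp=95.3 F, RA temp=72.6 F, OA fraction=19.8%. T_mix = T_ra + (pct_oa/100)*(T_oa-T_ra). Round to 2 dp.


T_mix = 72.6 + (19.8/100)*(95.3-72.6) = 77.09 F

77.09 F


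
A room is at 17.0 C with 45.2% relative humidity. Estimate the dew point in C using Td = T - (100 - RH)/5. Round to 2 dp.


Td = 17.0 - (100-45.2)/5 = 6.04 C

6.04 C


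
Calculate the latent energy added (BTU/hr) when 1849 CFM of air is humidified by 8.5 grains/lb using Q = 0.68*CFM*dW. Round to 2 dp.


Q = 0.68 * 1849 * 8.5 = 10687.22 BTU/hr

10687.22 BTU/hr


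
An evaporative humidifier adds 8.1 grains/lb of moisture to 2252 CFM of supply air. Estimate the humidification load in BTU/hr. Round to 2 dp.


Q = 0.68 * 2252 * 8.1 = 12404.02 BTU/hr

12404.02 BTU/hr


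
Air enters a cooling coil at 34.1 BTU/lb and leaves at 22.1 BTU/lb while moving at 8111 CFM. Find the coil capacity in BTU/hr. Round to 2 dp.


Q = 4.5 * 8111 * (34.1 - 22.1) = 437994.00 BTU/hr

437994.00 BTU/hr


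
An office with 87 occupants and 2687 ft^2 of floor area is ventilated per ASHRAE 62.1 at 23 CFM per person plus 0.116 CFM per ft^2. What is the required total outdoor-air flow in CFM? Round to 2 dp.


Total = 87*23 + 2687*0.116 = 2312.69 CFM

2312.69 CFM


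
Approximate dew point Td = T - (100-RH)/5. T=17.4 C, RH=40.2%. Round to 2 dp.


Td = 17.4 - (100-40.2)/5 = 5.44 C

5.44 C


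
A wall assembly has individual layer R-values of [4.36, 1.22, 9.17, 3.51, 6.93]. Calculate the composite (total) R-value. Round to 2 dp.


R_total = 4.36 + 1.22 + 9.17 + 3.51 + 6.93 = 25.19

25.19


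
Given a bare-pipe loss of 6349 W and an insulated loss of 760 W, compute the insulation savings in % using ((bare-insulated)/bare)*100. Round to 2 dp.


Savings = ((6349-760)/6349)*100 = 88.03 %

88.03 %


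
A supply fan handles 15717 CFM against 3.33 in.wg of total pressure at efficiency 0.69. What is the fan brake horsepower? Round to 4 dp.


BHP = 15717 * 3.33 / (6356 * 0.69) = 11.9339 hp

11.9339 hp


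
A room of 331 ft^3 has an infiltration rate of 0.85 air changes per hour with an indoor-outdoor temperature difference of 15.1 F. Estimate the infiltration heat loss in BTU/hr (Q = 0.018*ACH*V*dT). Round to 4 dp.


Q = 0.018 * 0.85 * 331 * 15.1 = 76.4709 BTU/hr

76.4709 BTU/hr


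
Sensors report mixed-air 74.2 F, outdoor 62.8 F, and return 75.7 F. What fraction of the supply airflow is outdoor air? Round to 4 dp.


frac = (74.2 - 75.7) / (62.8 - 75.7) = 0.1163

0.1163


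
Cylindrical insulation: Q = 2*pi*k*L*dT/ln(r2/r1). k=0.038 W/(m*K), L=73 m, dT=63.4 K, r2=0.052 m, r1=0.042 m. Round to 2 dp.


Q = 2*pi*0.038*73*63.4/ln(0.052/0.042) = 5174.01 W

5174.01 W


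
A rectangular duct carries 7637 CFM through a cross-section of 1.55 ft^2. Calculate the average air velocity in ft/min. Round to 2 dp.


V = 7637 / 1.55 = 4927.10 ft/min

4927.10 ft/min


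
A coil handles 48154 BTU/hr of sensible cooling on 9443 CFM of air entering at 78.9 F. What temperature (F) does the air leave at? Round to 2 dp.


dT = 48154/(1.08*9443) = 4.7217
T_leave = 78.9 - 4.7217 = 74.18 F

74.18 F


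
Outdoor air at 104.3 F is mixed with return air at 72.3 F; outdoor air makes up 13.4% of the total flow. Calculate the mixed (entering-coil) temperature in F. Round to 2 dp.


T_mix = 72.3 + (13.4/100)*(104.3-72.3) = 76.59 F

76.59 F


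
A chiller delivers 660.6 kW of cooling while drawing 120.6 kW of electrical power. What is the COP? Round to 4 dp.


COP = 660.6 / 120.6 = 5.4776

5.4776


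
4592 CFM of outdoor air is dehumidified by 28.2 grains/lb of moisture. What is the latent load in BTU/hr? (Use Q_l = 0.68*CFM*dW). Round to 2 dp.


Q = 0.68 * 4592 * 28.2 = 88056.19 BTU/hr

88056.19 BTU/hr


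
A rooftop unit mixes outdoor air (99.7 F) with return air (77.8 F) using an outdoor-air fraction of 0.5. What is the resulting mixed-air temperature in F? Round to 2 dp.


T_mix = 0.5*99.7 + 0.5*77.8 = 88.75 F

88.75 F


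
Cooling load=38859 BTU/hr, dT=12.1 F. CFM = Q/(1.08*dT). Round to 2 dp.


CFM = 38859 / (1.08 * 12.1) = 2973.60

2973.60 CFM


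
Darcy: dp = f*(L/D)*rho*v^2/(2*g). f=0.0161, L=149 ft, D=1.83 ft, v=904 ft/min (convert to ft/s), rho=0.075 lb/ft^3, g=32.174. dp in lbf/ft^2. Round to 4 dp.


v_fps = 904/60 = 15.0667 ft/s
dp = 0.0161*(149/1.83)*0.075*15.0667^2/(2*32.174) = 0.3468 lbf/ft^2

0.3468 lbf/ft^2


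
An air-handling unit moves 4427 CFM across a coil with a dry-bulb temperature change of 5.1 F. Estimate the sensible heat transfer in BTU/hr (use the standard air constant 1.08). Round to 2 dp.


Q = 1.08 * 4427 * 5.1 = 24383.92 BTU/hr

24383.92 BTU/hr


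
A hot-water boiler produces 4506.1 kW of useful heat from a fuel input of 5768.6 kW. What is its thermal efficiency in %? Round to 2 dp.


eta = (4506.1/5768.6)*100 = 78.11 %

78.11 %


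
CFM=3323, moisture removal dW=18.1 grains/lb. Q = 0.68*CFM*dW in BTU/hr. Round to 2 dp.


Q = 0.68 * 3323 * 18.1 = 40899.48 BTU/hr

40899.48 BTU/hr


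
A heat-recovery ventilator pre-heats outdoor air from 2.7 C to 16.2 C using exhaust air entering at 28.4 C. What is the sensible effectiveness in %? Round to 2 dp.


eff = (16.2-2.7)/(28.4-2.7)*100 = 52.53 %

52.53 %


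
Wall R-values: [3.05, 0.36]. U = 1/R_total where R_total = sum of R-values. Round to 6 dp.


R_total = 3.05 + 0.36 = 3.41
U = 1/3.41 = 0.293255

0.293255


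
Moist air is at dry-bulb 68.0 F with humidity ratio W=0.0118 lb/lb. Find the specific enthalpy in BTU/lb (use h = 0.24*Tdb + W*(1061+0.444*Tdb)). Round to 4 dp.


h = 0.24*68.0 + 0.0118*(1061+0.444*68.0) = 29.1961 BTU/lb

29.1961 BTU/lb


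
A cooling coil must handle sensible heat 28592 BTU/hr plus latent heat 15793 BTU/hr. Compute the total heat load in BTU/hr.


Qt = 28592 + 15793 = 44385 BTU/hr

44385 BTU/hr


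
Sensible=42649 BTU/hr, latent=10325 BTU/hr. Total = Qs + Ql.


Qt = 42649 + 10325 = 52974 BTU/hr

52974 BTU/hr


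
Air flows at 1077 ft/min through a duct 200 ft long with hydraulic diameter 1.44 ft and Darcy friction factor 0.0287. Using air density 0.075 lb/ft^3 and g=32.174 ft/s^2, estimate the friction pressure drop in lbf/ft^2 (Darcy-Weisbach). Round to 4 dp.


v_fps = 1077/60 = 17.95 ft/s
dp = 0.0287*(200/1.44)*0.075*17.95^2/(2*32.174) = 1.4969 lbf/ft^2

1.4969 lbf/ft^2


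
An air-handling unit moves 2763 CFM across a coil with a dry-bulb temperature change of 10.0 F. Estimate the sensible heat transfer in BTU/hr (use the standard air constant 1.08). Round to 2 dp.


Q = 1.08 * 2763 * 10.0 = 29840.40 BTU/hr

29840.40 BTU/hr


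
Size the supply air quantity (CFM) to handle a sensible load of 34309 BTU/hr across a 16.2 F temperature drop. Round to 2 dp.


CFM = 34309 / (1.08 * 16.2) = 1960.96

1960.96 CFM


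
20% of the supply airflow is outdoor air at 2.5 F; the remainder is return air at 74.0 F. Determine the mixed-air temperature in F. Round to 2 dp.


T_mix = 0.2*2.5 + 0.8*74.0 = 59.70 F

59.70 F


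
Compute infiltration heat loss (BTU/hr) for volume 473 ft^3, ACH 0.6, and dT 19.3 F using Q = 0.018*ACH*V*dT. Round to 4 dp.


Q = 0.018 * 0.6 * 473 * 19.3 = 98.5921 BTU/hr

98.5921 BTU/hr


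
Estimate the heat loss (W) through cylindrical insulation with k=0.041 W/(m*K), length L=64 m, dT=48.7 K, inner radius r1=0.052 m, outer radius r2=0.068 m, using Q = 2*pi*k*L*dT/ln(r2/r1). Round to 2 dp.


Q = 2*pi*0.041*64*48.7/ln(0.068/0.052) = 2993.02 W

2993.02 W


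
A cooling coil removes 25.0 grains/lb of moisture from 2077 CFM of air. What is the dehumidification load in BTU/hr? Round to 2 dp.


Q = 0.68 * 2077 * 25.0 = 35309.00 BTU/hr

35309.00 BTU/hr


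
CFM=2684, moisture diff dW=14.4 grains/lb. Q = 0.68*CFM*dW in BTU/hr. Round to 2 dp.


Q = 0.68 * 2684 * 14.4 = 26281.73 BTU/hr

26281.73 BTU/hr


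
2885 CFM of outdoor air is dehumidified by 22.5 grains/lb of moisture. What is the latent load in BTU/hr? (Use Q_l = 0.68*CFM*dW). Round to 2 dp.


Q = 0.68 * 2885 * 22.5 = 44140.50 BTU/hr

44140.50 BTU/hr


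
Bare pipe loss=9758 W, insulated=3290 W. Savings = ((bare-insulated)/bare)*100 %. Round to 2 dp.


Savings = ((9758-3290)/9758)*100 = 66.28 %

66.28 %


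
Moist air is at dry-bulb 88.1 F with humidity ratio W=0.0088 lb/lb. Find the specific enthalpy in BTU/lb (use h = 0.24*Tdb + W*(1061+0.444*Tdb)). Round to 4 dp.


h = 0.24*88.1 + 0.0088*(1061+0.444*88.1) = 30.8250 BTU/lb

30.8250 BTU/lb
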